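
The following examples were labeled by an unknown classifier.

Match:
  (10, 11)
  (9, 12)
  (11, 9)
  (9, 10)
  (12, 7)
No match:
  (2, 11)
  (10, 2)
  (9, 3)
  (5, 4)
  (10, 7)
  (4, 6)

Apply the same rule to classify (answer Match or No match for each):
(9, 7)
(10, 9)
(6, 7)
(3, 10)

No match, Match, No match, No match

All 'Match' examples share one property — sum ≥ 19 — and every 'No match' example lacks it.
(9, 7): No match (9+7 = 16).
(10, 9): Match (10+9 = 19).
(6, 7): No match (6+7 = 13).
(3, 10): No match (3+10 = 13).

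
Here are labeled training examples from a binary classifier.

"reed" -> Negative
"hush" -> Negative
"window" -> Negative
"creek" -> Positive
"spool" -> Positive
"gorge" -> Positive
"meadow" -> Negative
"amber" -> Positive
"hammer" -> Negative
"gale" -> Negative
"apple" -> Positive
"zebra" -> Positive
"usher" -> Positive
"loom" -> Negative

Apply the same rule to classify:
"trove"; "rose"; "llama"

'Positive' ⟺ odd length.
"trove" — length 5, hence Positive.
"rose" — length 4, hence Negative.
"llama" — length 5, hence Positive.

Positive, Negative, Positive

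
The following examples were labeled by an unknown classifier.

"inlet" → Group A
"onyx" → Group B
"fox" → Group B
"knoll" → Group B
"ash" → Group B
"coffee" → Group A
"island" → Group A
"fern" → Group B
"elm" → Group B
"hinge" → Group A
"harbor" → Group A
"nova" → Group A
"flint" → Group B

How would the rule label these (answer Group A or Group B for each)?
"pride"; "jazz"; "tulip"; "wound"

A rule that fits every label: has ≥ 2 vowels — true of each 'Group A' example, false of each 'Group B' one.
"pride": 2 vowels — satisfies this, so Group A. "jazz": 1 vowel — lacks this property, so Group B. "tulip": 2 vowels — satisfies this, so Group A. "wound": 2 vowels — satisfies this, so Group A.

Group A, Group B, Group A, Group A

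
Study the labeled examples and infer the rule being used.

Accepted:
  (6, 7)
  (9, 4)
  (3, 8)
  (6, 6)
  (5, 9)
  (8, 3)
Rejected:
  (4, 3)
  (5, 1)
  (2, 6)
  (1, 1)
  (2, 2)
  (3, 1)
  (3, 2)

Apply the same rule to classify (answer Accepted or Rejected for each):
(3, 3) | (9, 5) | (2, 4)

Rejected, Accepted, Rejected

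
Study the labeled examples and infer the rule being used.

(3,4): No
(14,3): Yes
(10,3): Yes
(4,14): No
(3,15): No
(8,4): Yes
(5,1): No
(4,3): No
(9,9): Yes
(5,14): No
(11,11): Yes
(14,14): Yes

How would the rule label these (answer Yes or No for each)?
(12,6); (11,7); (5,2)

Rule: first ≥ 8. This holds for each 'Yes' example and fails for each 'No' one.
(12,6): Yes (first 12).
(11,7): Yes (first 11).
(5,2): No (first 5).

Yes, Yes, No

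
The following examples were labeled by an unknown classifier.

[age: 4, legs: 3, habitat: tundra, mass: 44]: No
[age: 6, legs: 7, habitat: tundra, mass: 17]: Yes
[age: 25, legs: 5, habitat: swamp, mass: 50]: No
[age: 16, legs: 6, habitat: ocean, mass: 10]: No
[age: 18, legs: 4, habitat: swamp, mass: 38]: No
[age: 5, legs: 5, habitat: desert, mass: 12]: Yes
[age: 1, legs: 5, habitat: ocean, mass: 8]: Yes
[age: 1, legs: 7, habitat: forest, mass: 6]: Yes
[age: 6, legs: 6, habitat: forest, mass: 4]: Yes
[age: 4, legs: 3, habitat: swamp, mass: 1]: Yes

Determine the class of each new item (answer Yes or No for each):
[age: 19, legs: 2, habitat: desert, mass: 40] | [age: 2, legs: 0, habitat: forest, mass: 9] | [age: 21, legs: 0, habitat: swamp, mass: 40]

No, Yes, No

The distinguishing property — age ≤ 6 AND mass ≤ 17 — holds for all the 'Yes' cases and none of the 'No' cases.
[age: 19, legs: 2, habitat: desert, mass: 40]: age = 19, mass = 40 — lacks this property, so No. [age: 2, legs: 0, habitat: forest, mass: 9]: age = 2, mass = 9 — matches, so Yes. [age: 21, legs: 0, habitat: swamp, mass: 40]: age = 21, mass = 40 — lacks this property, so No.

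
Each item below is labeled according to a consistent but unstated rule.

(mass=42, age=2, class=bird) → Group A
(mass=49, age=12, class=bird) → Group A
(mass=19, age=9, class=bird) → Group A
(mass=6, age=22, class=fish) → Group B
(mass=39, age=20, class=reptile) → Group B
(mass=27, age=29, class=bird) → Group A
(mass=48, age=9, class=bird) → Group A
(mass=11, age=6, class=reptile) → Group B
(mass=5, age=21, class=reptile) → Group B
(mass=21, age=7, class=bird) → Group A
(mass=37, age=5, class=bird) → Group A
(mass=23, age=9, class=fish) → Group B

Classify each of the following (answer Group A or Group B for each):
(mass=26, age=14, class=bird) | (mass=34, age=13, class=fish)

The pattern is that an item is 'Group A' exactly when: class is bird.
(mass=26, age=14, class=bird) → class is bird → Group A. (mass=34, age=13, class=fish) → class is fish → Group B.

Group A, Group B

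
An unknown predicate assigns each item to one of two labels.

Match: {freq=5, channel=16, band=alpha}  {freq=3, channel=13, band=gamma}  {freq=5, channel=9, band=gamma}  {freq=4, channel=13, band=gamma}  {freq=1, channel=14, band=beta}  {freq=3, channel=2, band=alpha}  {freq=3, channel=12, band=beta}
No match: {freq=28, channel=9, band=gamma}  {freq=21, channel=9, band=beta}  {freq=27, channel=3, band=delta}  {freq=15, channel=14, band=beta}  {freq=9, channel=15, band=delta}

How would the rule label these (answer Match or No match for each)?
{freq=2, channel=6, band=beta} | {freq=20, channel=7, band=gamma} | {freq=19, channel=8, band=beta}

Match, No match, No match

All 'Match' examples share one property — freq ≤ 5 — and every 'No match' example lacks it.
{freq=2, channel=6, band=beta}: freq = 2, fits → Match. {freq=20, channel=7, band=gamma}: freq = 20, fails this test → No match. {freq=19, channel=8, band=beta}: freq = 19, fails this test → No match.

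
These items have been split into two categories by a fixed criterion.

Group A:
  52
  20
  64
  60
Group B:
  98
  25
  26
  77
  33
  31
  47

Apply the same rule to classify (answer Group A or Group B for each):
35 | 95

Checking candidate rules against both groups, what survives is: multiple of 4.

Group B, Group B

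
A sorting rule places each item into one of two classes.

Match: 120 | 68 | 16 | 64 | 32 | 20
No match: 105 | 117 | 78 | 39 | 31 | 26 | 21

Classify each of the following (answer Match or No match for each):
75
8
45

No match, Match, No match

'Match' ⟺ multiple of 4.
75: 75 = 4·18 + 3 — does not satisfy this, so No match. 8: 8 = 4·2 — checks out, so Match. 45: 45 = 4·11 + 1 — does not satisfy this, so No match.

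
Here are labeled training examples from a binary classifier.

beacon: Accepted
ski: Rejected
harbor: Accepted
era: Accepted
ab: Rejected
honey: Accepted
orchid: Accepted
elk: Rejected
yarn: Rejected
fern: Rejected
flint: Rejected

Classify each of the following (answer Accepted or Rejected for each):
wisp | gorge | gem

The distinguishing property — has ≥ 2 vowels — holds for all the 'Accepted' cases and none of the 'Rejected' cases.
wisp — 1 vowel, hence Rejected.
gorge — 2 vowels, hence Accepted.
gem — 1 vowel, hence Rejected.

Rejected, Accepted, Rejected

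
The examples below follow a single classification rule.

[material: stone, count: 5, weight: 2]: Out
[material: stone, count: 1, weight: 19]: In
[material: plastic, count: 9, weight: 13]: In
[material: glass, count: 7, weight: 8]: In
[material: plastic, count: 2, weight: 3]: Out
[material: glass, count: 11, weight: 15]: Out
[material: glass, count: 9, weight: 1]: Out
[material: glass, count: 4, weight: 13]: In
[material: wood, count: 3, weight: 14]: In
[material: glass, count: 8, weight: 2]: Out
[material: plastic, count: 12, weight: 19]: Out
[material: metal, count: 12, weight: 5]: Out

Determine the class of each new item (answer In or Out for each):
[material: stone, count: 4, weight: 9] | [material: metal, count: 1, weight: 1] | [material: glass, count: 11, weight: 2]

In, Out, Out

'In' ⟺ count ≤ 9 AND weight ≥ 5.
[material: stone, count: 4, weight: 9] — count = 4, weight = 9, hence In.
[material: metal, count: 1, weight: 1] — count = 1, weight = 1, hence Out.
[material: glass, count: 11, weight: 2] — count = 11, weight = 2, hence Out.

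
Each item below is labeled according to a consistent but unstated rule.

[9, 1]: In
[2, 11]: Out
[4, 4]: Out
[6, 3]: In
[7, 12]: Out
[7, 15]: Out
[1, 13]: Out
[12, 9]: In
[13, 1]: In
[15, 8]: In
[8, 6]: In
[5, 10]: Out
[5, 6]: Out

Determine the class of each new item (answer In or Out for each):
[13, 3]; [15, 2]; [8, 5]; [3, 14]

In, In, In, Out

A rule that fits every label: first > second — true of each 'In' example, false of each 'Out' one.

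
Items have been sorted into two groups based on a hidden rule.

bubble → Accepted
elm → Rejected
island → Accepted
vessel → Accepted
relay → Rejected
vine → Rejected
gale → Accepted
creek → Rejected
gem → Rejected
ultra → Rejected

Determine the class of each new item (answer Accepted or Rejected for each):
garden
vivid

Rejected, Rejected

Every 'Accepted' example satisfies: even length AND contains 'l'. None of the 'Rejected' examples do.
Rejected: garden, since length 6, no 'l'.
Rejected: vivid, since length 5, no 'l'.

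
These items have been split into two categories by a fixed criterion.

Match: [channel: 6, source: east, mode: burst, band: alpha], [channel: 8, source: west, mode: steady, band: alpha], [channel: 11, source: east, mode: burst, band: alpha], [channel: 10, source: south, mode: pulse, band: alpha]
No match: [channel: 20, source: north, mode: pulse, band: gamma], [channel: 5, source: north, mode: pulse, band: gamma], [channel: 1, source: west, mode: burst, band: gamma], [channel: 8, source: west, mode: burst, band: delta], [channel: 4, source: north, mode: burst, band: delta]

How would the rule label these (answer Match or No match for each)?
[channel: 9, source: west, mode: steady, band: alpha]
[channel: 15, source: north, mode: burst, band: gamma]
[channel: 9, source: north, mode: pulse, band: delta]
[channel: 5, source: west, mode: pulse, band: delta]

Match, No match, No match, No match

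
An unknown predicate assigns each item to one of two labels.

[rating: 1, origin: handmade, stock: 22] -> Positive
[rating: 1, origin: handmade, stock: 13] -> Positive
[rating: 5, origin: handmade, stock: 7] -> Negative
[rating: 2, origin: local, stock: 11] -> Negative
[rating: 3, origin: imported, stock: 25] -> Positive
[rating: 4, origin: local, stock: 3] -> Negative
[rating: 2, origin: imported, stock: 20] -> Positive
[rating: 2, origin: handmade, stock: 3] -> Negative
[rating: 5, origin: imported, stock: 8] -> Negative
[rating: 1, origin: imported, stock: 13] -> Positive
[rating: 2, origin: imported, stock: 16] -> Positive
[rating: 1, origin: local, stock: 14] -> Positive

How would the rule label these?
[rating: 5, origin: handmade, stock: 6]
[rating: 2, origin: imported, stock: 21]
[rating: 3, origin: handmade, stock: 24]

The simplest hypothesis consistent with all the labels is: stock ≥ 13.
[rating: 5, origin: handmade, stock: 6]: stock = 6 — lacks this property, so Negative. [rating: 2, origin: imported, stock: 21]: stock = 21 — matches, so Positive. [rating: 3, origin: handmade, stock: 24]: stock = 24 — matches, so Positive.

Negative, Positive, Positive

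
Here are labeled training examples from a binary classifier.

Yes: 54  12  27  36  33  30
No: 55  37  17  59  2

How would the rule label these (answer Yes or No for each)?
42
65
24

Yes, No, Yes

The pattern is that an item is 'Yes' exactly when: multiple of 3.
42: Yes (42 = 3·14). 65: No (65 = 3·21 + 2). 24: Yes (24 = 3·8).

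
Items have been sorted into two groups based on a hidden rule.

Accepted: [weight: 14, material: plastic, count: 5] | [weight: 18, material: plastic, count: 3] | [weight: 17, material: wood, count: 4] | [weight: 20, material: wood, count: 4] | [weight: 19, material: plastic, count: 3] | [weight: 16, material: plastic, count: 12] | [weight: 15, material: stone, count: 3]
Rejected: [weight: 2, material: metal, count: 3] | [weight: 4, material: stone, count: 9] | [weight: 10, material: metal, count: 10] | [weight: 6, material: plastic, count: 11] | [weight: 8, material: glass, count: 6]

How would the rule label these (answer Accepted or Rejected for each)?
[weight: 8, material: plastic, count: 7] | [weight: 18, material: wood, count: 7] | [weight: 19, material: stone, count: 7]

Rejected, Accepted, Accepted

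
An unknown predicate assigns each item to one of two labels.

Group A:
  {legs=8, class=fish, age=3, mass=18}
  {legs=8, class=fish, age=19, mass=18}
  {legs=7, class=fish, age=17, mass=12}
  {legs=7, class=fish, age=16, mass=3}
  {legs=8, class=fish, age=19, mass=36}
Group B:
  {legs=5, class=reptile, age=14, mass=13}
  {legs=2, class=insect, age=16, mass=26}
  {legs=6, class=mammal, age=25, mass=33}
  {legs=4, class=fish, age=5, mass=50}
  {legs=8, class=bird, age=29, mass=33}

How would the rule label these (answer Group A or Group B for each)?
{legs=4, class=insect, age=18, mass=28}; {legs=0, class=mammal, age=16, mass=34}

A rule that fits every label: class is fish AND legs ≥ 5 — true of each 'Group A' example, false of each 'Group B' one.
{legs=4, class=insect, age=18, mass=28}: Group B (class is insect, legs = 4).
{legs=0, class=mammal, age=16, mass=34}: Group B (class is mammal, legs = 0).

Group B, Group B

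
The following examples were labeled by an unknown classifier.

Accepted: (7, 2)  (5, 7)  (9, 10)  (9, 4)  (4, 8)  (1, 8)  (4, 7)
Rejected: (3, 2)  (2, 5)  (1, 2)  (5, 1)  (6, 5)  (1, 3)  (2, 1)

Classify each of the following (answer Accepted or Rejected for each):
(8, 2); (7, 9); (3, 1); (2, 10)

Accepted, Accepted, Rejected, Accepted

The distinguishing property — max ≥ 7 — holds for all the 'Accepted' cases and none of the 'Rejected' cases.
(8, 2) — max 8, hence Accepted. (7, 9) — max 9, hence Accepted. (3, 1) — max 3, hence Rejected. (2, 10) — max 10, hence Accepted.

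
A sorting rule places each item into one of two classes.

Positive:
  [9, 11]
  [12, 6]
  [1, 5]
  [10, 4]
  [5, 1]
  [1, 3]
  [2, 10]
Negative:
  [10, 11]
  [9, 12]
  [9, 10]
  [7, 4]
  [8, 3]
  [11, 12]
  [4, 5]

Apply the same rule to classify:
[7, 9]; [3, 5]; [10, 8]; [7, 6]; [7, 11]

The distinguishing property — sum is even — holds for all the 'Positive' cases and none of the 'Negative' cases.
Positive: [7, 9], since 7+9 = 16. Positive: [3, 5], since 3+5 = 8. Positive: [10, 8], since 10+8 = 18. Negative: [7, 6], since 7+6 = 13. Positive: [7, 11], since 7+11 = 18.

Positive, Positive, Positive, Negative, Positive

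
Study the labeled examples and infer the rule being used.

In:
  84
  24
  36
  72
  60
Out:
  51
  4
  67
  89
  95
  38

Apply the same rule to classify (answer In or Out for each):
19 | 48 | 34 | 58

One predicate separates the groups cleanly: multiple of 6.
19: 19 = 6·3 + 1 — fails the rule, so Out. 48: 48 = 6·8 — checks out, so In. 34: 34 = 6·5 + 4 — fails the rule, so Out. 58: 58 = 6·9 + 4 — fails the rule, so Out.

Out, In, Out, Out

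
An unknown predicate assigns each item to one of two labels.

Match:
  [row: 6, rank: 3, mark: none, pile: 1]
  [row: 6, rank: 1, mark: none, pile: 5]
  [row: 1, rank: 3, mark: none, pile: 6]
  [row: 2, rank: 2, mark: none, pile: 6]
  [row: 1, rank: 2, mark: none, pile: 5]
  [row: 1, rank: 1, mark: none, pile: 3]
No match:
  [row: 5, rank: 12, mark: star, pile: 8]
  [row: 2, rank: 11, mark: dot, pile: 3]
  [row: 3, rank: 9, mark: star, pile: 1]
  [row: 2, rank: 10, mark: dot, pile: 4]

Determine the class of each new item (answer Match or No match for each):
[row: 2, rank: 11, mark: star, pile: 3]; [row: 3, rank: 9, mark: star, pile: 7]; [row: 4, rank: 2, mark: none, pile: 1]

No match, No match, Match

One predicate separates the groups cleanly: mark is none.
[row: 2, rank: 11, mark: star, pile: 3] → mark is star → No match. [row: 3, rank: 9, mark: star, pile: 7] → mark is star → No match. [row: 4, rank: 2, mark: none, pile: 1] → mark is none → Match.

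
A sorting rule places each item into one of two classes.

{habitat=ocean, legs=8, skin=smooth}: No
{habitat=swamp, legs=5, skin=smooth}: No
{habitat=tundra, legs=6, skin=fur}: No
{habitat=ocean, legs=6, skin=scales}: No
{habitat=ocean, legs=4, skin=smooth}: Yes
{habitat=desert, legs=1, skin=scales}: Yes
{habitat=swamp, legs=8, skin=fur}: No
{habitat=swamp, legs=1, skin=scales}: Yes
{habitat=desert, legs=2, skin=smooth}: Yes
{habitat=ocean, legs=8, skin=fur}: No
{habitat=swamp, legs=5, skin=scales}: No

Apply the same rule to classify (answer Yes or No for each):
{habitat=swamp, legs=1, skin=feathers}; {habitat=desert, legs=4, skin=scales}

Yes, Yes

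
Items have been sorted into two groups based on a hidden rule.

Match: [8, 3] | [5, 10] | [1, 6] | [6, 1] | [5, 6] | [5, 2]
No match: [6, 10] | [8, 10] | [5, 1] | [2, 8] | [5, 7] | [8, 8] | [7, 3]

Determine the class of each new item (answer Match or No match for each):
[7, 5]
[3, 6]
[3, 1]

No match, Match, No match

Rule: sum is odd. This holds for each 'Match' example and fails for each 'No match' one.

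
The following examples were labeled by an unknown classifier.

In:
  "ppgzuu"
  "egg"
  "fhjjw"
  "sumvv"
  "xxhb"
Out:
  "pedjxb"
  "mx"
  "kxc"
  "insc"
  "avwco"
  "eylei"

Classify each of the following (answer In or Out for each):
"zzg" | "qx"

In, Out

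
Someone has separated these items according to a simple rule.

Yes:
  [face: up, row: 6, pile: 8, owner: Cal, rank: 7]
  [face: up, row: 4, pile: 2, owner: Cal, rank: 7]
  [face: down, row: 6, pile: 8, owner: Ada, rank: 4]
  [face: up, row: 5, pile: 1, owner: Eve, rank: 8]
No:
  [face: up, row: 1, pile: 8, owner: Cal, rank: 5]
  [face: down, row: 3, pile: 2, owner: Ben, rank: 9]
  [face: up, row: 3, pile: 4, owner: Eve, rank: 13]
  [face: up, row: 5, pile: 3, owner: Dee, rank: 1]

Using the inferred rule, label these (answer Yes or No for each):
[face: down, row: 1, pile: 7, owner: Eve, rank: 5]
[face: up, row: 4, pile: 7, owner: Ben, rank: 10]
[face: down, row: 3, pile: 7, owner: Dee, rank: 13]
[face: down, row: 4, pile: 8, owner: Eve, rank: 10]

One predicate separates the groups cleanly: row ≥ 4 AND rank ≥ 4.

No, Yes, No, Yes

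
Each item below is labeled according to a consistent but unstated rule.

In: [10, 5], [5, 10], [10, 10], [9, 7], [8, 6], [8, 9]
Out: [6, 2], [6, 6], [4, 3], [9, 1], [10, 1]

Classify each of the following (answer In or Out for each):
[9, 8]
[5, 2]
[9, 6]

In, Out, In

The pattern is that an item is 'In' exactly when: sum ≥ 14.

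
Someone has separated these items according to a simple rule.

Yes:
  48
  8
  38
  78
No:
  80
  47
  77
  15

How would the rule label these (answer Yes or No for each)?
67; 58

The simplest hypothesis consistent with all the labels is: ends in digit 8.
No: 67, since last digit 7. Yes: 58, since last digit 8.

No, Yes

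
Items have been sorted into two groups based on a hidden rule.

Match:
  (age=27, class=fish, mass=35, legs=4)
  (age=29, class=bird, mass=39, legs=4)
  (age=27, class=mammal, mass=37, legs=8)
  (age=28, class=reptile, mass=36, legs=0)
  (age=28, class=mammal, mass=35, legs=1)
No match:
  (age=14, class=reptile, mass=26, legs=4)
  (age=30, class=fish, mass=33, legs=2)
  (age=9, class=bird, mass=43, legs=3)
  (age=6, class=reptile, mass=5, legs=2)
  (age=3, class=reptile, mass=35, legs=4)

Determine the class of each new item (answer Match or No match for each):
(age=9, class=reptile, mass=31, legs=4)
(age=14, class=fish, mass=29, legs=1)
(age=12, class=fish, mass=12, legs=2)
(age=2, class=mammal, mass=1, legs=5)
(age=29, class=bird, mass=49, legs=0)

The rule appears to be: age ≥ 27 AND age ≤ 29.

No match, No match, No match, No match, Match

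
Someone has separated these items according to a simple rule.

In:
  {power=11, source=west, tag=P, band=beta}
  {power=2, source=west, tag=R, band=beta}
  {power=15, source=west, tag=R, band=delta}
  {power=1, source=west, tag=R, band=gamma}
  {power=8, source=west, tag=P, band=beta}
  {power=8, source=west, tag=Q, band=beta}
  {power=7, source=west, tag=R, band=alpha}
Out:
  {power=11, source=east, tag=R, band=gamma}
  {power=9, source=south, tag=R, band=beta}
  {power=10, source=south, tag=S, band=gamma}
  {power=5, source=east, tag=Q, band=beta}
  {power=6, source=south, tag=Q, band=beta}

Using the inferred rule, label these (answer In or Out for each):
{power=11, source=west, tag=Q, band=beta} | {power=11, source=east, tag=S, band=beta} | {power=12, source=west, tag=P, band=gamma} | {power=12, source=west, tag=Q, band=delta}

The classifier is using: source is west.
In: {power=11, source=west, tag=Q, band=beta}, since source is west.
Out: {power=11, source=east, tag=S, band=beta}, since source is east.
In: {power=12, source=west, tag=P, band=gamma}, since source is west.
In: {power=12, source=west, tag=Q, band=delta}, since source is west.

In, Out, In, In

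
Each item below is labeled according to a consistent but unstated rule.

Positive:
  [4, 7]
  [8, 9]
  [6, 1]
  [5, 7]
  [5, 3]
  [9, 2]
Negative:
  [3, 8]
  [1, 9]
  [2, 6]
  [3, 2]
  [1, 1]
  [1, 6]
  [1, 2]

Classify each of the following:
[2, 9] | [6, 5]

Negative, Positive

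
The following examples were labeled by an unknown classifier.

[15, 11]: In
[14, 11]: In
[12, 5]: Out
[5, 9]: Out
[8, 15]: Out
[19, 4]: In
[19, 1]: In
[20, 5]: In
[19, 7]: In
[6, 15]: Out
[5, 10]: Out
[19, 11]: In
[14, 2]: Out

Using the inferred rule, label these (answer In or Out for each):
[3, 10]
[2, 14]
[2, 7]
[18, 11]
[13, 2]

Every 'In' example satisfies: first > second AND sum ≥ 20. None of the 'Out' examples do.
[3, 10] → 3 < 10, 3+10 = 13 → Out.
[2, 14] → 2 < 14, 2+14 = 16 → Out.
[2, 7] → 2 < 7, 2+7 = 9 → Out.
[18, 11] → 18 > 11, 18+11 = 29 → In.
[13, 2] → 13 > 2, 13+2 = 15 → Out.

Out, Out, Out, In, Out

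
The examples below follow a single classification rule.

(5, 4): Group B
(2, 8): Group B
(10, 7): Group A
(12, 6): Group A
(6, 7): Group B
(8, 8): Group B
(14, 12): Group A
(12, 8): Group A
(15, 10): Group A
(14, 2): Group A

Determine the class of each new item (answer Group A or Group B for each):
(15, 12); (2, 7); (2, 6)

Group A, Group B, Group B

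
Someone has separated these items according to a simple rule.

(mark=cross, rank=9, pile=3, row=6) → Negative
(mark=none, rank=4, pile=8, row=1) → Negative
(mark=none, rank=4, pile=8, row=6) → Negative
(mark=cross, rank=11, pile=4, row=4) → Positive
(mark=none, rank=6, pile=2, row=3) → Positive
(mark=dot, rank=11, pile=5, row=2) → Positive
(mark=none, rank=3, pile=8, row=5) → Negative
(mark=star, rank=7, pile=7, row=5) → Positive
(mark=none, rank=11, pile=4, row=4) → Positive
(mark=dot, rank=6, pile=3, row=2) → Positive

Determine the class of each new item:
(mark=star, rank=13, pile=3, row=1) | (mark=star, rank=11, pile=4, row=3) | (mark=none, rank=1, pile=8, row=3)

The common property of the 'Positive' items is: row ≤ 5 AND pile ≤ 7. No 'Negative' item has it.
(mark=star, rank=13, pile=3, row=1): row = 1, pile = 3, meets the rule → Positive.
(mark=star, rank=11, pile=4, row=3): row = 3, pile = 4, meets the rule → Positive.
(mark=none, rank=1, pile=8, row=3): row = 3, pile = 8, does not satisfy this → Negative.

Positive, Positive, Negative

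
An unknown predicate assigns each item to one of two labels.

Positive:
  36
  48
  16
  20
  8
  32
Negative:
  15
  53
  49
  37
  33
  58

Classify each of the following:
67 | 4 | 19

Looking at the examples, the only property every 'Positive' case has and every 'Negative' case lacks is: multiple of 4.
67: 67 = 4·16 + 3, doesn't match → Negative.
4: 4 = 4·1, fits → Positive.
19: 19 = 4·4 + 3, doesn't match → Negative.

Negative, Positive, Negative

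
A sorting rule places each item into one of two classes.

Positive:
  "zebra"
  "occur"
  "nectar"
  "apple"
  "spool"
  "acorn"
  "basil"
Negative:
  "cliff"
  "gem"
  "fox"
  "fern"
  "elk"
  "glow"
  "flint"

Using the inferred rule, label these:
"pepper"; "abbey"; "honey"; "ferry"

The common property of the 'Positive' items is: has ≥ 2 vowels. No 'Negative' item has it.
"pepper" → 2 vowels → Positive.
"abbey" → 2 vowels → Positive.
"honey" → 2 vowels → Positive.
"ferry" → 1 vowel → Negative.

Positive, Positive, Positive, Negative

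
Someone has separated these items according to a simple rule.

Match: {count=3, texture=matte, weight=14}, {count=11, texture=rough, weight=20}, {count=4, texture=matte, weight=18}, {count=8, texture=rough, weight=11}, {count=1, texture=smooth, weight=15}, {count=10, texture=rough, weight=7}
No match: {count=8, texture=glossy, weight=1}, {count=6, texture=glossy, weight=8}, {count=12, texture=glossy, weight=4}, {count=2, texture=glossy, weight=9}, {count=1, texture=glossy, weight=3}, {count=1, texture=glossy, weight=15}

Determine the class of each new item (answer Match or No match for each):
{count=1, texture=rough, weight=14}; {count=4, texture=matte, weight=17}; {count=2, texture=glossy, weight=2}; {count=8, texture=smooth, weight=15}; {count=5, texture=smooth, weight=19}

Match, Match, No match, Match, Match

One predicate separates the groups cleanly: texture is not glossy.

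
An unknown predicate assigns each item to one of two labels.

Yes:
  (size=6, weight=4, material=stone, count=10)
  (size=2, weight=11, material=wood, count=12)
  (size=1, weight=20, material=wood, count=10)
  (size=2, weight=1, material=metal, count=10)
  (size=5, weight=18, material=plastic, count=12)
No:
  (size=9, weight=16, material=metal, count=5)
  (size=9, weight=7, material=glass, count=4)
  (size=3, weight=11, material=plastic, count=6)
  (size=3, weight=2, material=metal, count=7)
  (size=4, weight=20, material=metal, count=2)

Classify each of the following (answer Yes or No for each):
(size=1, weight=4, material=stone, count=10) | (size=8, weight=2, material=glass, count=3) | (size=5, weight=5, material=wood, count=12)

'Yes' ⟺ count ≥ 10.

Yes, No, Yes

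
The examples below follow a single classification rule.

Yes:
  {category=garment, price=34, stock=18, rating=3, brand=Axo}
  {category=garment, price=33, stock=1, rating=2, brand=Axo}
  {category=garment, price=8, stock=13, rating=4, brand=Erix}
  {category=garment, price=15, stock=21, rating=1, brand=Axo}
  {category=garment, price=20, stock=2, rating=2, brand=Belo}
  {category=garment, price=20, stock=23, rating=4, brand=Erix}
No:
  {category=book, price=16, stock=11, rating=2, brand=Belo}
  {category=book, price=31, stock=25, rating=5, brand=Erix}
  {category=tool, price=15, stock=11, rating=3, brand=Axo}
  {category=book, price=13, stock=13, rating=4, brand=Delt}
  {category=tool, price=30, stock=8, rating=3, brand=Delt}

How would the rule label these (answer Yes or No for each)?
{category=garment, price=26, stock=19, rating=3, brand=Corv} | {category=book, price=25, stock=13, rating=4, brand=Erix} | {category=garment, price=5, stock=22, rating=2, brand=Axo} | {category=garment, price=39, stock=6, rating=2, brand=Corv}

Yes, No, Yes, Yes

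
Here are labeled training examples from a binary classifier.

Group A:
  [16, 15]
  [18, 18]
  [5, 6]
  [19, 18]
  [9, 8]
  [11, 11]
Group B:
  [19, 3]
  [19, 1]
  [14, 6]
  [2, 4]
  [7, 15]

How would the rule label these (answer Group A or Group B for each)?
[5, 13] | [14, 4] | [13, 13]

The classifier is using: |first − second| ≤ 1.
[5, 13] — |5−13| = 8, hence Group B. [14, 4] — |14−4| = 10, hence Group B. [13, 13] — |13−13| = 0, hence Group A.

Group B, Group B, Group A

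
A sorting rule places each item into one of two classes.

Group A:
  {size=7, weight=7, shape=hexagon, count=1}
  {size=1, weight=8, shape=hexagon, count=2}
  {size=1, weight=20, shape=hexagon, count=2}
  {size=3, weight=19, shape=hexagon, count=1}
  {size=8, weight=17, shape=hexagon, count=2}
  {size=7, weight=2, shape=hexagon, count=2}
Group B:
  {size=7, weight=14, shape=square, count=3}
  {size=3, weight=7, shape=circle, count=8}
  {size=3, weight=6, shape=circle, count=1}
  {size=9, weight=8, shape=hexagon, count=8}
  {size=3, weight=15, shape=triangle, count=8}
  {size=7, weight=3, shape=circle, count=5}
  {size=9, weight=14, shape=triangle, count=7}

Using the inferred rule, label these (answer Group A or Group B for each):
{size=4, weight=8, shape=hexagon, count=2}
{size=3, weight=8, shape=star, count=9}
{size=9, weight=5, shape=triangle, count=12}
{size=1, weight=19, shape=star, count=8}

Group A, Group B, Group B, Group B

A rule that fits every label: shape is hexagon AND size ≤ 8 — true of each 'Group A' example, false of each 'Group B' one.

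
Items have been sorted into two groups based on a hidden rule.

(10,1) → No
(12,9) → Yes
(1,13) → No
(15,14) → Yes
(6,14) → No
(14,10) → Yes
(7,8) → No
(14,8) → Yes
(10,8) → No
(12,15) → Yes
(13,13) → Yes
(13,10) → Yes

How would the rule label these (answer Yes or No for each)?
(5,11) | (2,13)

No, No

The rule appears to be: sum ≥ 21.
(5,11): 5+11 = 16 — fails this test, so No. (2,13): 2+13 = 15 — fails this test, so No.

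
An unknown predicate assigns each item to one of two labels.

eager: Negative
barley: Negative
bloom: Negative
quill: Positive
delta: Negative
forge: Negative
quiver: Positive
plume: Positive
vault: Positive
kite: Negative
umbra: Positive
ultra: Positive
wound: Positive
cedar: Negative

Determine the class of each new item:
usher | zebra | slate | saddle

Checking candidate rules against both groups, what survives is: contains 'u'.

Positive, Negative, Negative, Negative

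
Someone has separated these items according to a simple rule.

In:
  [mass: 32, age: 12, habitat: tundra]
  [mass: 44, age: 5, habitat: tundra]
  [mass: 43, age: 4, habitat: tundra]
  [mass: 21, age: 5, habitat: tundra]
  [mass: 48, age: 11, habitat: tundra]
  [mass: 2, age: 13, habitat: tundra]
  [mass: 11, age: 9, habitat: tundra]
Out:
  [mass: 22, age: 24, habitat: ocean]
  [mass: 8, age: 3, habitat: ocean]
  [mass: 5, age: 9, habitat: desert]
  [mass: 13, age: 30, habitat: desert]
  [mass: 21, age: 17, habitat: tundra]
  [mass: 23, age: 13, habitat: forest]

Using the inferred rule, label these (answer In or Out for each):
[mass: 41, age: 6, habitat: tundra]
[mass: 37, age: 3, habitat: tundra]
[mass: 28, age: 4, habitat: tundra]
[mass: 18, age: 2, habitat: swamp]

The rule appears to be: habitat is tundra AND age ≤ 13.
[mass: 41, age: 6, habitat: tundra] — habitat is tundra, age = 6, hence In.
[mass: 37, age: 3, habitat: tundra] — habitat is tundra, age = 3, hence In.
[mass: 28, age: 4, habitat: tundra] — habitat is tundra, age = 4, hence In.
[mass: 18, age: 2, habitat: swamp] — habitat is swamp, age = 2, hence Out.

In, In, In, Out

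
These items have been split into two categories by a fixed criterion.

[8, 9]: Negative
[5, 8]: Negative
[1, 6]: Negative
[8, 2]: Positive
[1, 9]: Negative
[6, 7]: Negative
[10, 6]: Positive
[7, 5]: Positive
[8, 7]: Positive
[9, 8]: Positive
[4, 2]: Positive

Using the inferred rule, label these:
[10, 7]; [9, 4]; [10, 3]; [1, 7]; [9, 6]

Rule: first > second. This holds for each 'Positive' example and fails for each 'Negative' one.

Positive, Positive, Positive, Negative, Positive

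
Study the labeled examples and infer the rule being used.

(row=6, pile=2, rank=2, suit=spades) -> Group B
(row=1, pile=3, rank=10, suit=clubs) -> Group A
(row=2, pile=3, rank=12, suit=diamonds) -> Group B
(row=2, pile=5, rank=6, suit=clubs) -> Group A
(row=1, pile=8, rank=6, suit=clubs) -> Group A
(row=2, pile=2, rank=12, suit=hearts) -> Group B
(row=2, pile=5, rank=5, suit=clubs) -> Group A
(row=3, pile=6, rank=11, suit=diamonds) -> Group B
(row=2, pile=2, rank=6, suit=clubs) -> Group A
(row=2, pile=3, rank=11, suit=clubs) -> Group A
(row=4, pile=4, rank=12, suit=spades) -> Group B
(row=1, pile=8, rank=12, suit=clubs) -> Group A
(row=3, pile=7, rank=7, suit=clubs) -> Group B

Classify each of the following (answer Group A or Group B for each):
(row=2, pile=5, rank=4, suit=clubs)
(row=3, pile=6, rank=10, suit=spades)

Group A, Group B

Every 'Group A' example satisfies: suit is clubs AND row ≤ 2. None of the 'Group B' examples do.
(row=2, pile=5, rank=4, suit=clubs) → suit is clubs, row = 2 → Group A.
(row=3, pile=6, rank=10, suit=spades) → suit is spades, row = 3 → Group B.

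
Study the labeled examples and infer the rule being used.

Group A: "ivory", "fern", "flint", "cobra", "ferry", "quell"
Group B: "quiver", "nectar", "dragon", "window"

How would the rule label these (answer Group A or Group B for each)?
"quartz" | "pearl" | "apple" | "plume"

Group B, Group A, Group A, Group A

'Group A' ⟺ length ≤ 5.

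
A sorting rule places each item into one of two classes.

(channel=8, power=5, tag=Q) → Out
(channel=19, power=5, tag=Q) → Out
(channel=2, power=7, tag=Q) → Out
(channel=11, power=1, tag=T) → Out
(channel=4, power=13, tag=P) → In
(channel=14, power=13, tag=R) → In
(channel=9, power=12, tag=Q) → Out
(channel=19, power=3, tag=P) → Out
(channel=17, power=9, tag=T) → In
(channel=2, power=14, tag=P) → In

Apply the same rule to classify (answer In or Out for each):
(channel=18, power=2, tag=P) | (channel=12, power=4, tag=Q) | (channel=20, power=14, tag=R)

Out, Out, In

All 'In' examples share one property — power = 9 OR power ≥ 13 — and every 'Out' example lacks it.
(channel=18, power=2, tag=P) → power = 2 → Out. (channel=12, power=4, tag=Q) → power = 4 → Out. (channel=20, power=14, tag=R) → power = 14 → In.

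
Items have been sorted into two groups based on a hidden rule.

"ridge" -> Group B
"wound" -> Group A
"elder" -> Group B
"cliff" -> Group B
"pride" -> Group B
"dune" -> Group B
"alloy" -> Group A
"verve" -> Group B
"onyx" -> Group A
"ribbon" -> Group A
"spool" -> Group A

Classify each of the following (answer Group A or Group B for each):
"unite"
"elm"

Group B, Group B

The classifier is using: contains 'o'.
"unite": Group B (no 'o'). "elm": Group B (no 'o').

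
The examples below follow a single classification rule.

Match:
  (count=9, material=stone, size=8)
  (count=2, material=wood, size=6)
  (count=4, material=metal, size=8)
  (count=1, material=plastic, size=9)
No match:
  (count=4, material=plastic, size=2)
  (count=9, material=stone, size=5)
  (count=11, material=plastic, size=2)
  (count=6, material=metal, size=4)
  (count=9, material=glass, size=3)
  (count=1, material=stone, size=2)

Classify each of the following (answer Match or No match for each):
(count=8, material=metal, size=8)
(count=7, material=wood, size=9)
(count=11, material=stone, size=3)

Match, Match, No match

The common property of the 'Match' items is: size ≥ 6. No 'No match' item has it.
(count=8, material=metal, size=8): size = 8 — fits, so Match.
(count=7, material=wood, size=9): size = 9 — fits, so Match.
(count=11, material=stone, size=3): size = 3 — does not fit, so No match.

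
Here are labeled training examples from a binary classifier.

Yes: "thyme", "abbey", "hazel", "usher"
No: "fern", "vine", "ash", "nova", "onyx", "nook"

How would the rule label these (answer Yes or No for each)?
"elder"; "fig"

Yes, No

The common property of the 'Yes' items is: length 5. No 'No' item has it.
Yes: "elder", since length 5.
No: "fig", since length 3.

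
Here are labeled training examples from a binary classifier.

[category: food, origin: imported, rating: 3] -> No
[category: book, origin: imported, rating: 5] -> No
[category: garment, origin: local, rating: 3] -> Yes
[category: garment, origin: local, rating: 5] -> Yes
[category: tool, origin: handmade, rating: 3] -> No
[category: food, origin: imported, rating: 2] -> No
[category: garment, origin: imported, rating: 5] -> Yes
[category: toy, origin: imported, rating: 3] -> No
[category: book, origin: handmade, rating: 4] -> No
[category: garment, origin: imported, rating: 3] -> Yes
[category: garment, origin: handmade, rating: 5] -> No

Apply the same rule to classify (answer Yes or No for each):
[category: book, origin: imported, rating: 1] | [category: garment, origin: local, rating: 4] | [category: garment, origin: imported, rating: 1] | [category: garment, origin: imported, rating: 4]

No, Yes, Yes, Yes

A rule that fits every label: origin is not handmade AND category is garment — true of each 'Yes' example, false of each 'No' one.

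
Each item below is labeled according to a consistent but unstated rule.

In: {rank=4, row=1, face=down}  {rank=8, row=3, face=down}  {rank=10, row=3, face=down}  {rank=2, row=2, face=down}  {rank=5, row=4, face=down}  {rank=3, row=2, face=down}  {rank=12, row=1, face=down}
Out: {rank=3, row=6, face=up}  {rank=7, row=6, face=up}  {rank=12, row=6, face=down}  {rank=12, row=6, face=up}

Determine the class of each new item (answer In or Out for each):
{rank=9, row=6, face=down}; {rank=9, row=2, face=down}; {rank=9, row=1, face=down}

One predicate separates the groups cleanly: row ≤ 4.

Out, In, In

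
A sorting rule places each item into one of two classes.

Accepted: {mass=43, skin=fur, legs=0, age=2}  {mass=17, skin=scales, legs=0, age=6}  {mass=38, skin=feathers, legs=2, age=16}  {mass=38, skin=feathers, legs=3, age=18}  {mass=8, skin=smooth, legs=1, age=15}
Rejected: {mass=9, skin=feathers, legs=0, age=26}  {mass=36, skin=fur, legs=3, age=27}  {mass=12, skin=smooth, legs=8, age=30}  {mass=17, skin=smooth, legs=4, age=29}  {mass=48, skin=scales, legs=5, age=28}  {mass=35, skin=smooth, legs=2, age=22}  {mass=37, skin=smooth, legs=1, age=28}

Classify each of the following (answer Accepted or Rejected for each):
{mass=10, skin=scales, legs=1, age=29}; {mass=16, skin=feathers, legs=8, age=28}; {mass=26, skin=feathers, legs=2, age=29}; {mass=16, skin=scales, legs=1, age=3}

Rejected, Rejected, Rejected, Accepted

Rule: age ≤ 18. This holds for each 'Accepted' example and fails for each 'Rejected' one.
{mass=10, skin=scales, legs=1, age=29} → age = 29 → Rejected. {mass=16, skin=feathers, legs=8, age=28} → age = 28 → Rejected. {mass=26, skin=feathers, legs=2, age=29} → age = 29 → Rejected. {mass=16, skin=scales, legs=1, age=3} → age = 3 → Accepted.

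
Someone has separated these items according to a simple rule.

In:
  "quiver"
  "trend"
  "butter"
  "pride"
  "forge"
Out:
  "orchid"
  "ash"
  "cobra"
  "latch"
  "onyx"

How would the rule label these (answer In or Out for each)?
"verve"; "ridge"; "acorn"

A rule that fits every label: contains 'e' — true of each 'In' example, false of each 'Out' one.
"verve" → has 'e' → In.
"ridge" → has 'e' → In.
"acorn" → no 'e' → Out.

In, In, Out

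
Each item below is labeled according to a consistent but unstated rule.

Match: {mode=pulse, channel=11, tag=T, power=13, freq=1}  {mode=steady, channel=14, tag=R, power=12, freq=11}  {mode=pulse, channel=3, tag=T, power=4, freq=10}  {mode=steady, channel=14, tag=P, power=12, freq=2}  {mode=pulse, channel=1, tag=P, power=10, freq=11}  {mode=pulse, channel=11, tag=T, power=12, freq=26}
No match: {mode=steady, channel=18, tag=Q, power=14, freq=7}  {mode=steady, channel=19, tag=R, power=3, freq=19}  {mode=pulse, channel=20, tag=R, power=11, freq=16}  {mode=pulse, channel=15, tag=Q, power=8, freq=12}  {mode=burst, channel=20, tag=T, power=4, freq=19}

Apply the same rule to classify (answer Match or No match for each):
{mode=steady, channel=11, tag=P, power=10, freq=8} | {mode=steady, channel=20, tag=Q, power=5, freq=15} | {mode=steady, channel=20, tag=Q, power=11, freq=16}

Match, No match, No match

The simplest hypothesis consistent with all the labels is: channel ≤ 14.
{mode=steady, channel=11, tag=P, power=10, freq=8} → channel = 11 → Match. {mode=steady, channel=20, tag=Q, power=5, freq=15} → channel = 20 → No match. {mode=steady, channel=20, tag=Q, power=11, freq=16} → channel = 20 → No match.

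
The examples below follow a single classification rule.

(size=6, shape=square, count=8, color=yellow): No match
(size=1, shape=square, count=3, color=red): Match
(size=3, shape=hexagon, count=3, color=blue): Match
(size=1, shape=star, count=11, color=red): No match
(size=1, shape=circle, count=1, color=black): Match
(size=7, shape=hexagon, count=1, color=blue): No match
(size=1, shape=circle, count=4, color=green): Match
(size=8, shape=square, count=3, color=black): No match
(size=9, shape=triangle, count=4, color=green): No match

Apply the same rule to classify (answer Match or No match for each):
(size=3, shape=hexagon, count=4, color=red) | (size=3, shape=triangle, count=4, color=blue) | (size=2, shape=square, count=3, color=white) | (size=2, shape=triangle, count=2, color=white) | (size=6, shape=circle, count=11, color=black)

Match, Match, Match, Match, No match

Rule: size ≤ 3 AND count ≤ 4. This holds for each 'Match' example and fails for each 'No match' one.
(size=3, shape=hexagon, count=4, color=red): Match (size = 3, count = 4). (size=3, shape=triangle, count=4, color=blue): Match (size = 3, count = 4). (size=2, shape=square, count=3, color=white): Match (size = 2, count = 3). (size=2, shape=triangle, count=2, color=white): Match (size = 2, count = 2). (size=6, shape=circle, count=11, color=black): No match (size = 6, count = 11).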